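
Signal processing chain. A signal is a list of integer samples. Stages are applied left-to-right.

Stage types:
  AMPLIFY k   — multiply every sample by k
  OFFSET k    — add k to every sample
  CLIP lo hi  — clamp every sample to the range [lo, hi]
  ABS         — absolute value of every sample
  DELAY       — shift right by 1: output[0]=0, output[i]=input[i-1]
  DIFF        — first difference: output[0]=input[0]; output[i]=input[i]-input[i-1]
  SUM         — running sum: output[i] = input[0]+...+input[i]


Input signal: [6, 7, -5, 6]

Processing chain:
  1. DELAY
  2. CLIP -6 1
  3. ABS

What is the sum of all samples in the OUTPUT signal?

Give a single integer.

Answer: 7

Derivation:
Input: [6, 7, -5, 6]
Stage 1 (DELAY): [0, 6, 7, -5] = [0, 6, 7, -5] -> [0, 6, 7, -5]
Stage 2 (CLIP -6 1): clip(0,-6,1)=0, clip(6,-6,1)=1, clip(7,-6,1)=1, clip(-5,-6,1)=-5 -> [0, 1, 1, -5]
Stage 3 (ABS): |0|=0, |1|=1, |1|=1, |-5|=5 -> [0, 1, 1, 5]
Output sum: 7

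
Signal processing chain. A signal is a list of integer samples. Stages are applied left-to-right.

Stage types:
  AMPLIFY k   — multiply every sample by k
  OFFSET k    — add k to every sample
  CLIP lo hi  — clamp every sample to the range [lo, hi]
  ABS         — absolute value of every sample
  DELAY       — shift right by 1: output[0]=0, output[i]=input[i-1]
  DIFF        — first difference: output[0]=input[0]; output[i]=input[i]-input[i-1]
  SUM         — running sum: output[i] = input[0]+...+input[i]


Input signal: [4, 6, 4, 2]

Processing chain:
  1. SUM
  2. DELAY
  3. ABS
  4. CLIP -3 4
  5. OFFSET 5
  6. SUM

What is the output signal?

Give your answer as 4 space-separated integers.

Answer: 5 14 23 32

Derivation:
Input: [4, 6, 4, 2]
Stage 1 (SUM): sum[0..0]=4, sum[0..1]=10, sum[0..2]=14, sum[0..3]=16 -> [4, 10, 14, 16]
Stage 2 (DELAY): [0, 4, 10, 14] = [0, 4, 10, 14] -> [0, 4, 10, 14]
Stage 3 (ABS): |0|=0, |4|=4, |10|=10, |14|=14 -> [0, 4, 10, 14]
Stage 4 (CLIP -3 4): clip(0,-3,4)=0, clip(4,-3,4)=4, clip(10,-3,4)=4, clip(14,-3,4)=4 -> [0, 4, 4, 4]
Stage 5 (OFFSET 5): 0+5=5, 4+5=9, 4+5=9, 4+5=9 -> [5, 9, 9, 9]
Stage 6 (SUM): sum[0..0]=5, sum[0..1]=14, sum[0..2]=23, sum[0..3]=32 -> [5, 14, 23, 32]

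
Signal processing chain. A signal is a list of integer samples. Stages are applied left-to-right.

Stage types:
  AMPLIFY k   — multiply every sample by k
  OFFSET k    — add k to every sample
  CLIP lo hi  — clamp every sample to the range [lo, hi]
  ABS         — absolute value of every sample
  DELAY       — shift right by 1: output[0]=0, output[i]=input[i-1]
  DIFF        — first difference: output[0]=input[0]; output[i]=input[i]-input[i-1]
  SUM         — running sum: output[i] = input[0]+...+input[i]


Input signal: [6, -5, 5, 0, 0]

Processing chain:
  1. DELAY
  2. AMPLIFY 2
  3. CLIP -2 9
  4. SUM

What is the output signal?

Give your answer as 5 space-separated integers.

Answer: 0 9 7 16 16

Derivation:
Input: [6, -5, 5, 0, 0]
Stage 1 (DELAY): [0, 6, -5, 5, 0] = [0, 6, -5, 5, 0] -> [0, 6, -5, 5, 0]
Stage 2 (AMPLIFY 2): 0*2=0, 6*2=12, -5*2=-10, 5*2=10, 0*2=0 -> [0, 12, -10, 10, 0]
Stage 3 (CLIP -2 9): clip(0,-2,9)=0, clip(12,-2,9)=9, clip(-10,-2,9)=-2, clip(10,-2,9)=9, clip(0,-2,9)=0 -> [0, 9, -2, 9, 0]
Stage 4 (SUM): sum[0..0]=0, sum[0..1]=9, sum[0..2]=7, sum[0..3]=16, sum[0..4]=16 -> [0, 9, 7, 16, 16]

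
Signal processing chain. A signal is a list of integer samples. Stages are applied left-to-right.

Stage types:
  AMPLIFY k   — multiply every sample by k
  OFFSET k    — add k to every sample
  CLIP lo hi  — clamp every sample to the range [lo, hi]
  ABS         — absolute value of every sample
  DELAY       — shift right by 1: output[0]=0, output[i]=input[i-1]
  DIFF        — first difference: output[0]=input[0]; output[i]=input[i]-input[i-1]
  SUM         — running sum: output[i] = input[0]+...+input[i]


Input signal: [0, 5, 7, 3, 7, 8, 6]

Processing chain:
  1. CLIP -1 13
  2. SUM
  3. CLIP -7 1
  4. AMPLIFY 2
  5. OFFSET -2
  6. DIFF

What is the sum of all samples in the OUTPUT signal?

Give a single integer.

Input: [0, 5, 7, 3, 7, 8, 6]
Stage 1 (CLIP -1 13): clip(0,-1,13)=0, clip(5,-1,13)=5, clip(7,-1,13)=7, clip(3,-1,13)=3, clip(7,-1,13)=7, clip(8,-1,13)=8, clip(6,-1,13)=6 -> [0, 5, 7, 3, 7, 8, 6]
Stage 2 (SUM): sum[0..0]=0, sum[0..1]=5, sum[0..2]=12, sum[0..3]=15, sum[0..4]=22, sum[0..5]=30, sum[0..6]=36 -> [0, 5, 12, 15, 22, 30, 36]
Stage 3 (CLIP -7 1): clip(0,-7,1)=0, clip(5,-7,1)=1, clip(12,-7,1)=1, clip(15,-7,1)=1, clip(22,-7,1)=1, clip(30,-7,1)=1, clip(36,-7,1)=1 -> [0, 1, 1, 1, 1, 1, 1]
Stage 4 (AMPLIFY 2): 0*2=0, 1*2=2, 1*2=2, 1*2=2, 1*2=2, 1*2=2, 1*2=2 -> [0, 2, 2, 2, 2, 2, 2]
Stage 5 (OFFSET -2): 0+-2=-2, 2+-2=0, 2+-2=0, 2+-2=0, 2+-2=0, 2+-2=0, 2+-2=0 -> [-2, 0, 0, 0, 0, 0, 0]
Stage 6 (DIFF): s[0]=-2, 0--2=2, 0-0=0, 0-0=0, 0-0=0, 0-0=0, 0-0=0 -> [-2, 2, 0, 0, 0, 0, 0]
Output sum: 0

Answer: 0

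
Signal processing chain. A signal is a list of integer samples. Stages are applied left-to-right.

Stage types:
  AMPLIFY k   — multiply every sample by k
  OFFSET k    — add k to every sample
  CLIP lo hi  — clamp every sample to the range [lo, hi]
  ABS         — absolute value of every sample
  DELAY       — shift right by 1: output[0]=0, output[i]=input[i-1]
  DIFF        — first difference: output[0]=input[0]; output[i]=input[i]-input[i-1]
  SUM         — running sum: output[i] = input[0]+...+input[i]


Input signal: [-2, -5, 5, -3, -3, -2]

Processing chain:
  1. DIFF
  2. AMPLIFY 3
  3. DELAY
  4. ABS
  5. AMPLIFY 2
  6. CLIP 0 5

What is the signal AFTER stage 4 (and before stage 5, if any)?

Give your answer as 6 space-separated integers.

Answer: 0 6 9 30 24 0

Derivation:
Input: [-2, -5, 5, -3, -3, -2]
Stage 1 (DIFF): s[0]=-2, -5--2=-3, 5--5=10, -3-5=-8, -3--3=0, -2--3=1 -> [-2, -3, 10, -8, 0, 1]
Stage 2 (AMPLIFY 3): -2*3=-6, -3*3=-9, 10*3=30, -8*3=-24, 0*3=0, 1*3=3 -> [-6, -9, 30, -24, 0, 3]
Stage 3 (DELAY): [0, -6, -9, 30, -24, 0] = [0, -6, -9, 30, -24, 0] -> [0, -6, -9, 30, -24, 0]
Stage 4 (ABS): |0|=0, |-6|=6, |-9|=9, |30|=30, |-24|=24, |0|=0 -> [0, 6, 9, 30, 24, 0]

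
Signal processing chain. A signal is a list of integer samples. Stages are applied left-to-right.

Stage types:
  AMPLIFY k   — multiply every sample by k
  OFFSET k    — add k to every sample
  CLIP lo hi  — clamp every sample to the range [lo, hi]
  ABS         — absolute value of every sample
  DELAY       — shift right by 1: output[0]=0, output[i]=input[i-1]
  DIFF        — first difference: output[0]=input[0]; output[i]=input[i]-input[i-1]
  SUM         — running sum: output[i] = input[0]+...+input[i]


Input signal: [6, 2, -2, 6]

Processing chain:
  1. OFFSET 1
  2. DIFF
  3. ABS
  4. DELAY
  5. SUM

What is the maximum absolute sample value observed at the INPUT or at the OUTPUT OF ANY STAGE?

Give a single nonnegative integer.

Answer: 15

Derivation:
Input: [6, 2, -2, 6] (max |s|=6)
Stage 1 (OFFSET 1): 6+1=7, 2+1=3, -2+1=-1, 6+1=7 -> [7, 3, -1, 7] (max |s|=7)
Stage 2 (DIFF): s[0]=7, 3-7=-4, -1-3=-4, 7--1=8 -> [7, -4, -4, 8] (max |s|=8)
Stage 3 (ABS): |7|=7, |-4|=4, |-4|=4, |8|=8 -> [7, 4, 4, 8] (max |s|=8)
Stage 4 (DELAY): [0, 7, 4, 4] = [0, 7, 4, 4] -> [0, 7, 4, 4] (max |s|=7)
Stage 5 (SUM): sum[0..0]=0, sum[0..1]=7, sum[0..2]=11, sum[0..3]=15 -> [0, 7, 11, 15] (max |s|=15)
Overall max amplitude: 15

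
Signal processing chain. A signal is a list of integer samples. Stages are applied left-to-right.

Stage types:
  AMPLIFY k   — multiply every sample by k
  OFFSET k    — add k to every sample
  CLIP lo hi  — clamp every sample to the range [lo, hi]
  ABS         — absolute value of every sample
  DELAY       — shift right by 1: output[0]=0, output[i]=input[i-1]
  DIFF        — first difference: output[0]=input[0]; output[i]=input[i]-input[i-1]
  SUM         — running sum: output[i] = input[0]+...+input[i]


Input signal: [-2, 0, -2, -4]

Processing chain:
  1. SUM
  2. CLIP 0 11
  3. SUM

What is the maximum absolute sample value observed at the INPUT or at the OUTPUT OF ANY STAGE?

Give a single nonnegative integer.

Answer: 8

Derivation:
Input: [-2, 0, -2, -4] (max |s|=4)
Stage 1 (SUM): sum[0..0]=-2, sum[0..1]=-2, sum[0..2]=-4, sum[0..3]=-8 -> [-2, -2, -4, -8] (max |s|=8)
Stage 2 (CLIP 0 11): clip(-2,0,11)=0, clip(-2,0,11)=0, clip(-4,0,11)=0, clip(-8,0,11)=0 -> [0, 0, 0, 0] (max |s|=0)
Stage 3 (SUM): sum[0..0]=0, sum[0..1]=0, sum[0..2]=0, sum[0..3]=0 -> [0, 0, 0, 0] (max |s|=0)
Overall max amplitude: 8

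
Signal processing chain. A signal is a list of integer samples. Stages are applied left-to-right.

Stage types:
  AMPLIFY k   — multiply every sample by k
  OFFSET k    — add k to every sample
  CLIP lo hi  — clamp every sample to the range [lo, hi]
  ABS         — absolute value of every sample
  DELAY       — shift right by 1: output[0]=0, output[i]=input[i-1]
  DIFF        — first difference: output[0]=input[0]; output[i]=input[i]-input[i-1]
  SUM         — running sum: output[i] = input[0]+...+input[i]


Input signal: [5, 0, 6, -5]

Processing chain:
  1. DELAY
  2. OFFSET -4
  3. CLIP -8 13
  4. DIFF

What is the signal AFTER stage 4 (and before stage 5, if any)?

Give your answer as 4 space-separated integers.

Answer: -4 5 -5 6

Derivation:
Input: [5, 0, 6, -5]
Stage 1 (DELAY): [0, 5, 0, 6] = [0, 5, 0, 6] -> [0, 5, 0, 6]
Stage 2 (OFFSET -4): 0+-4=-4, 5+-4=1, 0+-4=-4, 6+-4=2 -> [-4, 1, -4, 2]
Stage 3 (CLIP -8 13): clip(-4,-8,13)=-4, clip(1,-8,13)=1, clip(-4,-8,13)=-4, clip(2,-8,13)=2 -> [-4, 1, -4, 2]
Stage 4 (DIFF): s[0]=-4, 1--4=5, -4-1=-5, 2--4=6 -> [-4, 5, -5, 6]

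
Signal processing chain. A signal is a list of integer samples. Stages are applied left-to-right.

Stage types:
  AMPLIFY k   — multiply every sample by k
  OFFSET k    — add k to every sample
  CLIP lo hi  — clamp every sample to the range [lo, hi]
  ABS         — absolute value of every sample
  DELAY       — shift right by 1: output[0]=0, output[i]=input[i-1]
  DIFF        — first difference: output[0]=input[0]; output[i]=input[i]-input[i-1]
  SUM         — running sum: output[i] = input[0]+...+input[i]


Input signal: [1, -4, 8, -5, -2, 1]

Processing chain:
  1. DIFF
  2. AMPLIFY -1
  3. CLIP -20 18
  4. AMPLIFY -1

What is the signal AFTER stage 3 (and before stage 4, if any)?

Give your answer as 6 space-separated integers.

Answer: -1 5 -12 13 -3 -3

Derivation:
Input: [1, -4, 8, -5, -2, 1]
Stage 1 (DIFF): s[0]=1, -4-1=-5, 8--4=12, -5-8=-13, -2--5=3, 1--2=3 -> [1, -5, 12, -13, 3, 3]
Stage 2 (AMPLIFY -1): 1*-1=-1, -5*-1=5, 12*-1=-12, -13*-1=13, 3*-1=-3, 3*-1=-3 -> [-1, 5, -12, 13, -3, -3]
Stage 3 (CLIP -20 18): clip(-1,-20,18)=-1, clip(5,-20,18)=5, clip(-12,-20,18)=-12, clip(13,-20,18)=13, clip(-3,-20,18)=-3, clip(-3,-20,18)=-3 -> [-1, 5, -12, 13, -3, -3]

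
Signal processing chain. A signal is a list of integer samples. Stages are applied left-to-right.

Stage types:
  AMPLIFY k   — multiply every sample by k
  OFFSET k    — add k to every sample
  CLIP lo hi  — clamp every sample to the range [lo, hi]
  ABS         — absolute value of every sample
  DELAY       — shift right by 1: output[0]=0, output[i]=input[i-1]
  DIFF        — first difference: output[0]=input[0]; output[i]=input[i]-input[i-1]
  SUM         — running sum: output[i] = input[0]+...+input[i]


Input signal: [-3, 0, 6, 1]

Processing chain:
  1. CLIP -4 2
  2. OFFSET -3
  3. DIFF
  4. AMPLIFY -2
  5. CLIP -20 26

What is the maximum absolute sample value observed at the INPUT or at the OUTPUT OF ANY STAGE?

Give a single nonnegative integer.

Input: [-3, 0, 6, 1] (max |s|=6)
Stage 1 (CLIP -4 2): clip(-3,-4,2)=-3, clip(0,-4,2)=0, clip(6,-4,2)=2, clip(1,-4,2)=1 -> [-3, 0, 2, 1] (max |s|=3)
Stage 2 (OFFSET -3): -3+-3=-6, 0+-3=-3, 2+-3=-1, 1+-3=-2 -> [-6, -3, -1, -2] (max |s|=6)
Stage 3 (DIFF): s[0]=-6, -3--6=3, -1--3=2, -2--1=-1 -> [-6, 3, 2, -1] (max |s|=6)
Stage 4 (AMPLIFY -2): -6*-2=12, 3*-2=-6, 2*-2=-4, -1*-2=2 -> [12, -6, -4, 2] (max |s|=12)
Stage 5 (CLIP -20 26): clip(12,-20,26)=12, clip(-6,-20,26)=-6, clip(-4,-20,26)=-4, clip(2,-20,26)=2 -> [12, -6, -4, 2] (max |s|=12)
Overall max amplitude: 12

Answer: 12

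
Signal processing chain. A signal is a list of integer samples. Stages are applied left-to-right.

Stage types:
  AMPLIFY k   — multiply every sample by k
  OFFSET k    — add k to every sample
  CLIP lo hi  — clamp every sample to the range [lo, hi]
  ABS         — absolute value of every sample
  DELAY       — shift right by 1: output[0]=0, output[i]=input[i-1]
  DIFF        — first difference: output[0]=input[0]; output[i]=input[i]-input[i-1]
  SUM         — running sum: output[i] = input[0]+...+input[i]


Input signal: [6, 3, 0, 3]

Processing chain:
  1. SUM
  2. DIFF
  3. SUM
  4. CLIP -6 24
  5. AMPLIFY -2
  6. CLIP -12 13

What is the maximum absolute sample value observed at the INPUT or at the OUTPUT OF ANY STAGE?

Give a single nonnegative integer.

Input: [6, 3, 0, 3] (max |s|=6)
Stage 1 (SUM): sum[0..0]=6, sum[0..1]=9, sum[0..2]=9, sum[0..3]=12 -> [6, 9, 9, 12] (max |s|=12)
Stage 2 (DIFF): s[0]=6, 9-6=3, 9-9=0, 12-9=3 -> [6, 3, 0, 3] (max |s|=6)
Stage 3 (SUM): sum[0..0]=6, sum[0..1]=9, sum[0..2]=9, sum[0..3]=12 -> [6, 9, 9, 12] (max |s|=12)
Stage 4 (CLIP -6 24): clip(6,-6,24)=6, clip(9,-6,24)=9, clip(9,-6,24)=9, clip(12,-6,24)=12 -> [6, 9, 9, 12] (max |s|=12)
Stage 5 (AMPLIFY -2): 6*-2=-12, 9*-2=-18, 9*-2=-18, 12*-2=-24 -> [-12, -18, -18, -24] (max |s|=24)
Stage 6 (CLIP -12 13): clip(-12,-12,13)=-12, clip(-18,-12,13)=-12, clip(-18,-12,13)=-12, clip(-24,-12,13)=-12 -> [-12, -12, -12, -12] (max |s|=12)
Overall max amplitude: 24

Answer: 24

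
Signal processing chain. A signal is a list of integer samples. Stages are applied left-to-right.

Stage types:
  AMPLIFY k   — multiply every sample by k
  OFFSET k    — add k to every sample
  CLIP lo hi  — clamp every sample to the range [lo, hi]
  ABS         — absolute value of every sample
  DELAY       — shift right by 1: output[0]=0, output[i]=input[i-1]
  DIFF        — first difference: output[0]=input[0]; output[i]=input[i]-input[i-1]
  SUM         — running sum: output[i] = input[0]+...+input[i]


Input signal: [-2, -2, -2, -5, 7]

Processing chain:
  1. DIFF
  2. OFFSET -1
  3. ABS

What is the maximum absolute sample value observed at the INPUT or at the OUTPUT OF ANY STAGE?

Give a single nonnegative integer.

Input: [-2, -2, -2, -5, 7] (max |s|=7)
Stage 1 (DIFF): s[0]=-2, -2--2=0, -2--2=0, -5--2=-3, 7--5=12 -> [-2, 0, 0, -3, 12] (max |s|=12)
Stage 2 (OFFSET -1): -2+-1=-3, 0+-1=-1, 0+-1=-1, -3+-1=-4, 12+-1=11 -> [-3, -1, -1, -4, 11] (max |s|=11)
Stage 3 (ABS): |-3|=3, |-1|=1, |-1|=1, |-4|=4, |11|=11 -> [3, 1, 1, 4, 11] (max |s|=11)
Overall max amplitude: 12

Answer: 12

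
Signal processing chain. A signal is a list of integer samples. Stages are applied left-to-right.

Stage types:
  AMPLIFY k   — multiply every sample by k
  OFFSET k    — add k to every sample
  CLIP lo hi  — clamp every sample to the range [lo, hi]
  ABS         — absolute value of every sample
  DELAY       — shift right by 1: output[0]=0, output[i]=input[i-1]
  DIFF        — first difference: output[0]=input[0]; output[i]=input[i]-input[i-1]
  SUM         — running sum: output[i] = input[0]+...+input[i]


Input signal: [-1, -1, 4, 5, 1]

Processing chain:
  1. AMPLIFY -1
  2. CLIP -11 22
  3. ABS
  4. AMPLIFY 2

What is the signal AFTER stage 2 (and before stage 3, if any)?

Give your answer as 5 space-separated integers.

Input: [-1, -1, 4, 5, 1]
Stage 1 (AMPLIFY -1): -1*-1=1, -1*-1=1, 4*-1=-4, 5*-1=-5, 1*-1=-1 -> [1, 1, -4, -5, -1]
Stage 2 (CLIP -11 22): clip(1,-11,22)=1, clip(1,-11,22)=1, clip(-4,-11,22)=-4, clip(-5,-11,22)=-5, clip(-1,-11,22)=-1 -> [1, 1, -4, -5, -1]

Answer: 1 1 -4 -5 -1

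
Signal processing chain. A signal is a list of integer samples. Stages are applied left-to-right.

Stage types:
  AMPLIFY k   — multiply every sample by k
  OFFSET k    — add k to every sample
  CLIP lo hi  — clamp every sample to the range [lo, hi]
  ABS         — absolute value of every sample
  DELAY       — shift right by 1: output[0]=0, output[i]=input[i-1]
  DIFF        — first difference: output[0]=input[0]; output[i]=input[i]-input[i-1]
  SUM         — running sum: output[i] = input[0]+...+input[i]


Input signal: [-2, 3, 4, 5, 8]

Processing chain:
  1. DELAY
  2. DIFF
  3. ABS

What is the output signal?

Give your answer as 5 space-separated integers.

Answer: 0 2 5 1 1

Derivation:
Input: [-2, 3, 4, 5, 8]
Stage 1 (DELAY): [0, -2, 3, 4, 5] = [0, -2, 3, 4, 5] -> [0, -2, 3, 4, 5]
Stage 2 (DIFF): s[0]=0, -2-0=-2, 3--2=5, 4-3=1, 5-4=1 -> [0, -2, 5, 1, 1]
Stage 3 (ABS): |0|=0, |-2|=2, |5|=5, |1|=1, |1|=1 -> [0, 2, 5, 1, 1]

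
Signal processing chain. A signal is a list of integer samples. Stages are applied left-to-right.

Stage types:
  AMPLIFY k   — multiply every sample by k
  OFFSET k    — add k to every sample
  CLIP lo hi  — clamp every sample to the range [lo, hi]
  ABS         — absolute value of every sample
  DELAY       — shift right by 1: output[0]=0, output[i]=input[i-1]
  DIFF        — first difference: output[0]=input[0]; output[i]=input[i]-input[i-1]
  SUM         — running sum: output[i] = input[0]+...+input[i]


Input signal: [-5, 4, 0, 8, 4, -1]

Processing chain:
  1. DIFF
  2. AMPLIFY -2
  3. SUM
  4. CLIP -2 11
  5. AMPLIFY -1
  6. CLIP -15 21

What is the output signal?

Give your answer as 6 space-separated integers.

Answer: -10 2 0 2 2 -2

Derivation:
Input: [-5, 4, 0, 8, 4, -1]
Stage 1 (DIFF): s[0]=-5, 4--5=9, 0-4=-4, 8-0=8, 4-8=-4, -1-4=-5 -> [-5, 9, -4, 8, -4, -5]
Stage 2 (AMPLIFY -2): -5*-2=10, 9*-2=-18, -4*-2=8, 8*-2=-16, -4*-2=8, -5*-2=10 -> [10, -18, 8, -16, 8, 10]
Stage 3 (SUM): sum[0..0]=10, sum[0..1]=-8, sum[0..2]=0, sum[0..3]=-16, sum[0..4]=-8, sum[0..5]=2 -> [10, -8, 0, -16, -8, 2]
Stage 4 (CLIP -2 11): clip(10,-2,11)=10, clip(-8,-2,11)=-2, clip(0,-2,11)=0, clip(-16,-2,11)=-2, clip(-8,-2,11)=-2, clip(2,-2,11)=2 -> [10, -2, 0, -2, -2, 2]
Stage 5 (AMPLIFY -1): 10*-1=-10, -2*-1=2, 0*-1=0, -2*-1=2, -2*-1=2, 2*-1=-2 -> [-10, 2, 0, 2, 2, -2]
Stage 6 (CLIP -15 21): clip(-10,-15,21)=-10, clip(2,-15,21)=2, clip(0,-15,21)=0, clip(2,-15,21)=2, clip(2,-15,21)=2, clip(-2,-15,21)=-2 -> [-10, 2, 0, 2, 2, -2]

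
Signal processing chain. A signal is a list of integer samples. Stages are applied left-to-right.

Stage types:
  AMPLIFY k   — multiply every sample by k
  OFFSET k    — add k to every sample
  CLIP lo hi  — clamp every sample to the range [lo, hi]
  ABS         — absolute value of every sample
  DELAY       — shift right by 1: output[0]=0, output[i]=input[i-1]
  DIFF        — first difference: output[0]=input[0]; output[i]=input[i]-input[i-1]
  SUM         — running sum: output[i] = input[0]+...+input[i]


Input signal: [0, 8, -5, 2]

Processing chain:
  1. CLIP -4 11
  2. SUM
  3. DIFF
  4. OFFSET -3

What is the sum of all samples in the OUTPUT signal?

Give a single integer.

Input: [0, 8, -5, 2]
Stage 1 (CLIP -4 11): clip(0,-4,11)=0, clip(8,-4,11)=8, clip(-5,-4,11)=-4, clip(2,-4,11)=2 -> [0, 8, -4, 2]
Stage 2 (SUM): sum[0..0]=0, sum[0..1]=8, sum[0..2]=4, sum[0..3]=6 -> [0, 8, 4, 6]
Stage 3 (DIFF): s[0]=0, 8-0=8, 4-8=-4, 6-4=2 -> [0, 8, -4, 2]
Stage 4 (OFFSET -3): 0+-3=-3, 8+-3=5, -4+-3=-7, 2+-3=-1 -> [-3, 5, -7, -1]
Output sum: -6

Answer: -6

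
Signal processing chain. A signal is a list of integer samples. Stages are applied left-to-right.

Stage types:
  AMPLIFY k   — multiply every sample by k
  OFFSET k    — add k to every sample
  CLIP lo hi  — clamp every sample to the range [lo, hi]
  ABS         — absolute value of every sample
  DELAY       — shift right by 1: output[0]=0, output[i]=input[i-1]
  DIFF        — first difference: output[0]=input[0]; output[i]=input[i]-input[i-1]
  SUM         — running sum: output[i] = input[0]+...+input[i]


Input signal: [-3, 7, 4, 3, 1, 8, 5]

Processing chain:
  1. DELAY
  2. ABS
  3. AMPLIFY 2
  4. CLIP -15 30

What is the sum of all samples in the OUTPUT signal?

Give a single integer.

Input: [-3, 7, 4, 3, 1, 8, 5]
Stage 1 (DELAY): [0, -3, 7, 4, 3, 1, 8] = [0, -3, 7, 4, 3, 1, 8] -> [0, -3, 7, 4, 3, 1, 8]
Stage 2 (ABS): |0|=0, |-3|=3, |7|=7, |4|=4, |3|=3, |1|=1, |8|=8 -> [0, 3, 7, 4, 3, 1, 8]
Stage 3 (AMPLIFY 2): 0*2=0, 3*2=6, 7*2=14, 4*2=8, 3*2=6, 1*2=2, 8*2=16 -> [0, 6, 14, 8, 6, 2, 16]
Stage 4 (CLIP -15 30): clip(0,-15,30)=0, clip(6,-15,30)=6, clip(14,-15,30)=14, clip(8,-15,30)=8, clip(6,-15,30)=6, clip(2,-15,30)=2, clip(16,-15,30)=16 -> [0, 6, 14, 8, 6, 2, 16]
Output sum: 52

Answer: 52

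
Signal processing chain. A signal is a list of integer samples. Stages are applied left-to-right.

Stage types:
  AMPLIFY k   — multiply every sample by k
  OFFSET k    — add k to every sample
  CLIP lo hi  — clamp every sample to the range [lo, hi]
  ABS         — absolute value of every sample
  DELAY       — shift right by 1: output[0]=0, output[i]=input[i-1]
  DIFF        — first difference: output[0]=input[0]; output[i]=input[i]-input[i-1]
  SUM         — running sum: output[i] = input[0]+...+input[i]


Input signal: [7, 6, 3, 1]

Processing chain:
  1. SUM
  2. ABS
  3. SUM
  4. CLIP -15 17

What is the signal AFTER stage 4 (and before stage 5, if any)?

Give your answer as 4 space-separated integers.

Answer: 7 17 17 17

Derivation:
Input: [7, 6, 3, 1]
Stage 1 (SUM): sum[0..0]=7, sum[0..1]=13, sum[0..2]=16, sum[0..3]=17 -> [7, 13, 16, 17]
Stage 2 (ABS): |7|=7, |13|=13, |16|=16, |17|=17 -> [7, 13, 16, 17]
Stage 3 (SUM): sum[0..0]=7, sum[0..1]=20, sum[0..2]=36, sum[0..3]=53 -> [7, 20, 36, 53]
Stage 4 (CLIP -15 17): clip(7,-15,17)=7, clip(20,-15,17)=17, clip(36,-15,17)=17, clip(53,-15,17)=17 -> [7, 17, 17, 17]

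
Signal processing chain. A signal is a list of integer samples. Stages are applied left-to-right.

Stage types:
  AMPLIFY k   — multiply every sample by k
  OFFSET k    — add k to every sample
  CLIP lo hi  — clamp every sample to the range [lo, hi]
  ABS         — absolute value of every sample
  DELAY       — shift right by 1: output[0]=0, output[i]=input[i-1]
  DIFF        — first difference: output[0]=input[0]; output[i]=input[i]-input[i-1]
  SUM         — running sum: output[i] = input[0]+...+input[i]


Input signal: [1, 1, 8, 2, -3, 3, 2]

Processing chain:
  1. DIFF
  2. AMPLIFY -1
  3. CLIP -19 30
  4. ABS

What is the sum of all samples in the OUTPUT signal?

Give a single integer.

Input: [1, 1, 8, 2, -3, 3, 2]
Stage 1 (DIFF): s[0]=1, 1-1=0, 8-1=7, 2-8=-6, -3-2=-5, 3--3=6, 2-3=-1 -> [1, 0, 7, -6, -5, 6, -1]
Stage 2 (AMPLIFY -1): 1*-1=-1, 0*-1=0, 7*-1=-7, -6*-1=6, -5*-1=5, 6*-1=-6, -1*-1=1 -> [-1, 0, -7, 6, 5, -6, 1]
Stage 3 (CLIP -19 30): clip(-1,-19,30)=-1, clip(0,-19,30)=0, clip(-7,-19,30)=-7, clip(6,-19,30)=6, clip(5,-19,30)=5, clip(-6,-19,30)=-6, clip(1,-19,30)=1 -> [-1, 0, -7, 6, 5, -6, 1]
Stage 4 (ABS): |-1|=1, |0|=0, |-7|=7, |6|=6, |5|=5, |-6|=6, |1|=1 -> [1, 0, 7, 6, 5, 6, 1]
Output sum: 26

Answer: 26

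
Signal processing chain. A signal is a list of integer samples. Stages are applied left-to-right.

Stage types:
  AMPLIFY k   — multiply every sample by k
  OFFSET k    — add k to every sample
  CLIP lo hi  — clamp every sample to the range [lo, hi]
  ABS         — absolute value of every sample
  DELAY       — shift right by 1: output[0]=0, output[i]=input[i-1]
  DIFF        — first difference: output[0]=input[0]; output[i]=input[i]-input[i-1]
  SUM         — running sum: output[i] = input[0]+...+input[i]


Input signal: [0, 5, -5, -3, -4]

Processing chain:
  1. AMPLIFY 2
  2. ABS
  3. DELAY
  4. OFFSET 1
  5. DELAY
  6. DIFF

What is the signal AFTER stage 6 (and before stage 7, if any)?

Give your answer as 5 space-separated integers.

Input: [0, 5, -5, -3, -4]
Stage 1 (AMPLIFY 2): 0*2=0, 5*2=10, -5*2=-10, -3*2=-6, -4*2=-8 -> [0, 10, -10, -6, -8]
Stage 2 (ABS): |0|=0, |10|=10, |-10|=10, |-6|=6, |-8|=8 -> [0, 10, 10, 6, 8]
Stage 3 (DELAY): [0, 0, 10, 10, 6] = [0, 0, 10, 10, 6] -> [0, 0, 10, 10, 6]
Stage 4 (OFFSET 1): 0+1=1, 0+1=1, 10+1=11, 10+1=11, 6+1=7 -> [1, 1, 11, 11, 7]
Stage 5 (DELAY): [0, 1, 1, 11, 11] = [0, 1, 1, 11, 11] -> [0, 1, 1, 11, 11]
Stage 6 (DIFF): s[0]=0, 1-0=1, 1-1=0, 11-1=10, 11-11=0 -> [0, 1, 0, 10, 0]

Answer: 0 1 0 10 0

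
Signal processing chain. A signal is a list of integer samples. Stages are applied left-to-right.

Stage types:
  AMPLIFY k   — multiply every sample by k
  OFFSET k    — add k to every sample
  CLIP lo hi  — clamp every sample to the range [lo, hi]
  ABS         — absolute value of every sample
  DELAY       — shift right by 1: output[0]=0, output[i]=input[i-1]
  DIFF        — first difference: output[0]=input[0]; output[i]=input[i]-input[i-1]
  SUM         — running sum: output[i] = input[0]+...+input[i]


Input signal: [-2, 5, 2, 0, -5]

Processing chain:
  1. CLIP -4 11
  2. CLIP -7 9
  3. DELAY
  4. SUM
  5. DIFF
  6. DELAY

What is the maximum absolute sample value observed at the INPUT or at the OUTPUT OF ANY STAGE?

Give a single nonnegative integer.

Input: [-2, 5, 2, 0, -5] (max |s|=5)
Stage 1 (CLIP -4 11): clip(-2,-4,11)=-2, clip(5,-4,11)=5, clip(2,-4,11)=2, clip(0,-4,11)=0, clip(-5,-4,11)=-4 -> [-2, 5, 2, 0, -4] (max |s|=5)
Stage 2 (CLIP -7 9): clip(-2,-7,9)=-2, clip(5,-7,9)=5, clip(2,-7,9)=2, clip(0,-7,9)=0, clip(-4,-7,9)=-4 -> [-2, 5, 2, 0, -4] (max |s|=5)
Stage 3 (DELAY): [0, -2, 5, 2, 0] = [0, -2, 5, 2, 0] -> [0, -2, 5, 2, 0] (max |s|=5)
Stage 4 (SUM): sum[0..0]=0, sum[0..1]=-2, sum[0..2]=3, sum[0..3]=5, sum[0..4]=5 -> [0, -2, 3, 5, 5] (max |s|=5)
Stage 5 (DIFF): s[0]=0, -2-0=-2, 3--2=5, 5-3=2, 5-5=0 -> [0, -2, 5, 2, 0] (max |s|=5)
Stage 6 (DELAY): [0, 0, -2, 5, 2] = [0, 0, -2, 5, 2] -> [0, 0, -2, 5, 2] (max |s|=5)
Overall max amplitude: 5

Answer: 5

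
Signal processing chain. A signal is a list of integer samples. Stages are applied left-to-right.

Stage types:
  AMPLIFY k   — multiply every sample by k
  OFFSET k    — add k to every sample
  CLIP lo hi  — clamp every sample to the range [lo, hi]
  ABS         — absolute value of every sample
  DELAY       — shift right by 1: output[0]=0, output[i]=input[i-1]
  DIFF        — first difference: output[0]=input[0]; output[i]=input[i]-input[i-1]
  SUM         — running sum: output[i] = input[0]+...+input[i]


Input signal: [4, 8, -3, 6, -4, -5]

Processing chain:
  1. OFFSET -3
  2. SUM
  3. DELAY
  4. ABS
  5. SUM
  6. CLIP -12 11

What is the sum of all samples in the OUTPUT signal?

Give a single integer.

Input: [4, 8, -3, 6, -4, -5]
Stage 1 (OFFSET -3): 4+-3=1, 8+-3=5, -3+-3=-6, 6+-3=3, -4+-3=-7, -5+-3=-8 -> [1, 5, -6, 3, -7, -8]
Stage 2 (SUM): sum[0..0]=1, sum[0..1]=6, sum[0..2]=0, sum[0..3]=3, sum[0..4]=-4, sum[0..5]=-12 -> [1, 6, 0, 3, -4, -12]
Stage 3 (DELAY): [0, 1, 6, 0, 3, -4] = [0, 1, 6, 0, 3, -4] -> [0, 1, 6, 0, 3, -4]
Stage 4 (ABS): |0|=0, |1|=1, |6|=6, |0|=0, |3|=3, |-4|=4 -> [0, 1, 6, 0, 3, 4]
Stage 5 (SUM): sum[0..0]=0, sum[0..1]=1, sum[0..2]=7, sum[0..3]=7, sum[0..4]=10, sum[0..5]=14 -> [0, 1, 7, 7, 10, 14]
Stage 6 (CLIP -12 11): clip(0,-12,11)=0, clip(1,-12,11)=1, clip(7,-12,11)=7, clip(7,-12,11)=7, clip(10,-12,11)=10, clip(14,-12,11)=11 -> [0, 1, 7, 7, 10, 11]
Output sum: 36

Answer: 36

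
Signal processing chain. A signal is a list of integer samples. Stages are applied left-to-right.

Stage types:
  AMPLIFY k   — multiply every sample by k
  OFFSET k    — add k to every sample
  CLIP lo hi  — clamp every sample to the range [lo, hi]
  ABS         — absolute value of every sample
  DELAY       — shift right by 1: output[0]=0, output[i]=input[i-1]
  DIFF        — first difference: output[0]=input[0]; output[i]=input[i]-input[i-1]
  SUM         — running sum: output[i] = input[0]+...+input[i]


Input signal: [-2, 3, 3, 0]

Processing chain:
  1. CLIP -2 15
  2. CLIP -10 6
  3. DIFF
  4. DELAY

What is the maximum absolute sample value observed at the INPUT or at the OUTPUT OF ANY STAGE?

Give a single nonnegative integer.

Input: [-2, 3, 3, 0] (max |s|=3)
Stage 1 (CLIP -2 15): clip(-2,-2,15)=-2, clip(3,-2,15)=3, clip(3,-2,15)=3, clip(0,-2,15)=0 -> [-2, 3, 3, 0] (max |s|=3)
Stage 2 (CLIP -10 6): clip(-2,-10,6)=-2, clip(3,-10,6)=3, clip(3,-10,6)=3, clip(0,-10,6)=0 -> [-2, 3, 3, 0] (max |s|=3)
Stage 3 (DIFF): s[0]=-2, 3--2=5, 3-3=0, 0-3=-3 -> [-2, 5, 0, -3] (max |s|=5)
Stage 4 (DELAY): [0, -2, 5, 0] = [0, -2, 5, 0] -> [0, -2, 5, 0] (max |s|=5)
Overall max amplitude: 5

Answer: 5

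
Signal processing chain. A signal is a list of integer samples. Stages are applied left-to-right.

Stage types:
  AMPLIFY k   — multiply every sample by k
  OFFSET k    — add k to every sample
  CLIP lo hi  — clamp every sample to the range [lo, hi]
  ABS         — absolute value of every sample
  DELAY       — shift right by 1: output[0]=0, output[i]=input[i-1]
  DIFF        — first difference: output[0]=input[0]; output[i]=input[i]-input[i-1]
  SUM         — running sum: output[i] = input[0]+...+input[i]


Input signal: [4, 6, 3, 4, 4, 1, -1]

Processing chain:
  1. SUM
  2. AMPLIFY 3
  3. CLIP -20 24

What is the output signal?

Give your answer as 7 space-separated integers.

Input: [4, 6, 3, 4, 4, 1, -1]
Stage 1 (SUM): sum[0..0]=4, sum[0..1]=10, sum[0..2]=13, sum[0..3]=17, sum[0..4]=21, sum[0..5]=22, sum[0..6]=21 -> [4, 10, 13, 17, 21, 22, 21]
Stage 2 (AMPLIFY 3): 4*3=12, 10*3=30, 13*3=39, 17*3=51, 21*3=63, 22*3=66, 21*3=63 -> [12, 30, 39, 51, 63, 66, 63]
Stage 3 (CLIP -20 24): clip(12,-20,24)=12, clip(30,-20,24)=24, clip(39,-20,24)=24, clip(51,-20,24)=24, clip(63,-20,24)=24, clip(66,-20,24)=24, clip(63,-20,24)=24 -> [12, 24, 24, 24, 24, 24, 24]

Answer: 12 24 24 24 24 24 24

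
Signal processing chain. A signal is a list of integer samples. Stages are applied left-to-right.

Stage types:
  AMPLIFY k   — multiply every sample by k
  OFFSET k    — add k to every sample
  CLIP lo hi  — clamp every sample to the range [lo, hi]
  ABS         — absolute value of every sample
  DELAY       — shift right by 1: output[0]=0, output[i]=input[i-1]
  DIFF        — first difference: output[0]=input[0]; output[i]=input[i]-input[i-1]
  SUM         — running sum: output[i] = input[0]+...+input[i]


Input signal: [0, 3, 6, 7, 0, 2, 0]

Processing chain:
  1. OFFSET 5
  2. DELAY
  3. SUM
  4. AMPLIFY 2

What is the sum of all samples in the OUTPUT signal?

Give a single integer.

Input: [0, 3, 6, 7, 0, 2, 0]
Stage 1 (OFFSET 5): 0+5=5, 3+5=8, 6+5=11, 7+5=12, 0+5=5, 2+5=7, 0+5=5 -> [5, 8, 11, 12, 5, 7, 5]
Stage 2 (DELAY): [0, 5, 8, 11, 12, 5, 7] = [0, 5, 8, 11, 12, 5, 7] -> [0, 5, 8, 11, 12, 5, 7]
Stage 3 (SUM): sum[0..0]=0, sum[0..1]=5, sum[0..2]=13, sum[0..3]=24, sum[0..4]=36, sum[0..5]=41, sum[0..6]=48 -> [0, 5, 13, 24, 36, 41, 48]
Stage 4 (AMPLIFY 2): 0*2=0, 5*2=10, 13*2=26, 24*2=48, 36*2=72, 41*2=82, 48*2=96 -> [0, 10, 26, 48, 72, 82, 96]
Output sum: 334

Answer: 334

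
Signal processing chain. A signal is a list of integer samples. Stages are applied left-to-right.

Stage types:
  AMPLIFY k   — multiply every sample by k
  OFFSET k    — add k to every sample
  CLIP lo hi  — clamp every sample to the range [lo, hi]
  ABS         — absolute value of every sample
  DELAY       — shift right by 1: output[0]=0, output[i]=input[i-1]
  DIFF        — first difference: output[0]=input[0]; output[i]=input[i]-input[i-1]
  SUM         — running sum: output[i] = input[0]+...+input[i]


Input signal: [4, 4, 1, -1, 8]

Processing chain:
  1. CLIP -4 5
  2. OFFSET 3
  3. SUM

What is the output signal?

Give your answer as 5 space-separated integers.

Input: [4, 4, 1, -1, 8]
Stage 1 (CLIP -4 5): clip(4,-4,5)=4, clip(4,-4,5)=4, clip(1,-4,5)=1, clip(-1,-4,5)=-1, clip(8,-4,5)=5 -> [4, 4, 1, -1, 5]
Stage 2 (OFFSET 3): 4+3=7, 4+3=7, 1+3=4, -1+3=2, 5+3=8 -> [7, 7, 4, 2, 8]
Stage 3 (SUM): sum[0..0]=7, sum[0..1]=14, sum[0..2]=18, sum[0..3]=20, sum[0..4]=28 -> [7, 14, 18, 20, 28]

Answer: 7 14 18 20 28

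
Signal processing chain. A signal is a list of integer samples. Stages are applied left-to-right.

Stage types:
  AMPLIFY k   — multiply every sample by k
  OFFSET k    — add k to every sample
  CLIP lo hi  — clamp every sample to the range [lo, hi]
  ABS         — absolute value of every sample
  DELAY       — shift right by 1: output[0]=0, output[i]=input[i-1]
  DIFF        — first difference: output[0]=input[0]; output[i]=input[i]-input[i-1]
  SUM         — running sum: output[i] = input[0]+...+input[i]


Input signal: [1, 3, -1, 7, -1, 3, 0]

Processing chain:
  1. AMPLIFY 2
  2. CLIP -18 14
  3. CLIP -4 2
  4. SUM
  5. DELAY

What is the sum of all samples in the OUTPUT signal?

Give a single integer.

Answer: 18

Derivation:
Input: [1, 3, -1, 7, -1, 3, 0]
Stage 1 (AMPLIFY 2): 1*2=2, 3*2=6, -1*2=-2, 7*2=14, -1*2=-2, 3*2=6, 0*2=0 -> [2, 6, -2, 14, -2, 6, 0]
Stage 2 (CLIP -18 14): clip(2,-18,14)=2, clip(6,-18,14)=6, clip(-2,-18,14)=-2, clip(14,-18,14)=14, clip(-2,-18,14)=-2, clip(6,-18,14)=6, clip(0,-18,14)=0 -> [2, 6, -2, 14, -2, 6, 0]
Stage 3 (CLIP -4 2): clip(2,-4,2)=2, clip(6,-4,2)=2, clip(-2,-4,2)=-2, clip(14,-4,2)=2, clip(-2,-4,2)=-2, clip(6,-4,2)=2, clip(0,-4,2)=0 -> [2, 2, -2, 2, -2, 2, 0]
Stage 4 (SUM): sum[0..0]=2, sum[0..1]=4, sum[0..2]=2, sum[0..3]=4, sum[0..4]=2, sum[0..5]=4, sum[0..6]=4 -> [2, 4, 2, 4, 2, 4, 4]
Stage 5 (DELAY): [0, 2, 4, 2, 4, 2, 4] = [0, 2, 4, 2, 4, 2, 4] -> [0, 2, 4, 2, 4, 2, 4]
Output sum: 18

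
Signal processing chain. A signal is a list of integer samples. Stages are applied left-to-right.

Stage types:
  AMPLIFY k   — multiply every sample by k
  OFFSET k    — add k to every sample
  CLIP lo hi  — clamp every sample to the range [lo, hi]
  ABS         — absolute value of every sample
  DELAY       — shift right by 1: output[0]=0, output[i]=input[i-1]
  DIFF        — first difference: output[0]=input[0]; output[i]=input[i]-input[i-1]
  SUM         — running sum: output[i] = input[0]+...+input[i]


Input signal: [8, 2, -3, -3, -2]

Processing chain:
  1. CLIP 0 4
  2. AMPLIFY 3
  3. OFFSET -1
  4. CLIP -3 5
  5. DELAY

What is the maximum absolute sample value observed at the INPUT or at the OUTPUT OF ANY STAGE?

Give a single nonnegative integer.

Answer: 12

Derivation:
Input: [8, 2, -3, -3, -2] (max |s|=8)
Stage 1 (CLIP 0 4): clip(8,0,4)=4, clip(2,0,4)=2, clip(-3,0,4)=0, clip(-3,0,4)=0, clip(-2,0,4)=0 -> [4, 2, 0, 0, 0] (max |s|=4)
Stage 2 (AMPLIFY 3): 4*3=12, 2*3=6, 0*3=0, 0*3=0, 0*3=0 -> [12, 6, 0, 0, 0] (max |s|=12)
Stage 3 (OFFSET -1): 12+-1=11, 6+-1=5, 0+-1=-1, 0+-1=-1, 0+-1=-1 -> [11, 5, -1, -1, -1] (max |s|=11)
Stage 4 (CLIP -3 5): clip(11,-3,5)=5, clip(5,-3,5)=5, clip(-1,-3,5)=-1, clip(-1,-3,5)=-1, clip(-1,-3,5)=-1 -> [5, 5, -1, -1, -1] (max |s|=5)
Stage 5 (DELAY): [0, 5, 5, -1, -1] = [0, 5, 5, -1, -1] -> [0, 5, 5, -1, -1] (max |s|=5)
Overall max amplitude: 12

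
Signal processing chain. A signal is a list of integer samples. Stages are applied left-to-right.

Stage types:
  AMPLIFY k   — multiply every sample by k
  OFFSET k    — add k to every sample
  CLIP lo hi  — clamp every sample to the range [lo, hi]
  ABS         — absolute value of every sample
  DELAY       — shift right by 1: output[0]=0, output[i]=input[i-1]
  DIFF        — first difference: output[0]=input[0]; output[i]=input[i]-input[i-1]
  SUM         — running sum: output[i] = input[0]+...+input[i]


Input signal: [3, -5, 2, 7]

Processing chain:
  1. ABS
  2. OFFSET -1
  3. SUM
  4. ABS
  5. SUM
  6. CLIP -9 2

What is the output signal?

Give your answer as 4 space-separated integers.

Input: [3, -5, 2, 7]
Stage 1 (ABS): |3|=3, |-5|=5, |2|=2, |7|=7 -> [3, 5, 2, 7]
Stage 2 (OFFSET -1): 3+-1=2, 5+-1=4, 2+-1=1, 7+-1=6 -> [2, 4, 1, 6]
Stage 3 (SUM): sum[0..0]=2, sum[0..1]=6, sum[0..2]=7, sum[0..3]=13 -> [2, 6, 7, 13]
Stage 4 (ABS): |2|=2, |6|=6, |7|=7, |13|=13 -> [2, 6, 7, 13]
Stage 5 (SUM): sum[0..0]=2, sum[0..1]=8, sum[0..2]=15, sum[0..3]=28 -> [2, 8, 15, 28]
Stage 6 (CLIP -9 2): clip(2,-9,2)=2, clip(8,-9,2)=2, clip(15,-9,2)=2, clip(28,-9,2)=2 -> [2, 2, 2, 2]

Answer: 2 2 2 2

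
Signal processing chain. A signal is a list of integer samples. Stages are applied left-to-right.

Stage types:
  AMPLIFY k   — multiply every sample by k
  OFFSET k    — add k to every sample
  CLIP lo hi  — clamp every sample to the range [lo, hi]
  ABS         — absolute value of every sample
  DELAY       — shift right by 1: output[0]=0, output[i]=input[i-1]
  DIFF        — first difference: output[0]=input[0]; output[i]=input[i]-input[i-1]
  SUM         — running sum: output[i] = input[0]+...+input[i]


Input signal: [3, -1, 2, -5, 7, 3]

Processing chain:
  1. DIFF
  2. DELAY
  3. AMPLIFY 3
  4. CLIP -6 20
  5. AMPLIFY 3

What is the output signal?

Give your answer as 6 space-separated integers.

Answer: 0 27 -18 27 -18 60

Derivation:
Input: [3, -1, 2, -5, 7, 3]
Stage 1 (DIFF): s[0]=3, -1-3=-4, 2--1=3, -5-2=-7, 7--5=12, 3-7=-4 -> [3, -4, 3, -7, 12, -4]
Stage 2 (DELAY): [0, 3, -4, 3, -7, 12] = [0, 3, -4, 3, -7, 12] -> [0, 3, -4, 3, -7, 12]
Stage 3 (AMPLIFY 3): 0*3=0, 3*3=9, -4*3=-12, 3*3=9, -7*3=-21, 12*3=36 -> [0, 9, -12, 9, -21, 36]
Stage 4 (CLIP -6 20): clip(0,-6,20)=0, clip(9,-6,20)=9, clip(-12,-6,20)=-6, clip(9,-6,20)=9, clip(-21,-6,20)=-6, clip(36,-6,20)=20 -> [0, 9, -6, 9, -6, 20]
Stage 5 (AMPLIFY 3): 0*3=0, 9*3=27, -6*3=-18, 9*3=27, -6*3=-18, 20*3=60 -> [0, 27, -18, 27, -18, 60]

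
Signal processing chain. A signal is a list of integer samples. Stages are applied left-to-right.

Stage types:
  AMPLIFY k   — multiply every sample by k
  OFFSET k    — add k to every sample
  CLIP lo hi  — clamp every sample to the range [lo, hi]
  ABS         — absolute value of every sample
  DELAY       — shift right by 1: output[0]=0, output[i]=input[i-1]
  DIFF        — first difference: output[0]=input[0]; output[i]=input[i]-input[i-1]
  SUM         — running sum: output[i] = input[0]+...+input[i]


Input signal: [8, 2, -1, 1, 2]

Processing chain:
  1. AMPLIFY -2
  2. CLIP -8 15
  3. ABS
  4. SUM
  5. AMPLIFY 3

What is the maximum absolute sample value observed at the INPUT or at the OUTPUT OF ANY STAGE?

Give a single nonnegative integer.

Input: [8, 2, -1, 1, 2] (max |s|=8)
Stage 1 (AMPLIFY -2): 8*-2=-16, 2*-2=-4, -1*-2=2, 1*-2=-2, 2*-2=-4 -> [-16, -4, 2, -2, -4] (max |s|=16)
Stage 2 (CLIP -8 15): clip(-16,-8,15)=-8, clip(-4,-8,15)=-4, clip(2,-8,15)=2, clip(-2,-8,15)=-2, clip(-4,-8,15)=-4 -> [-8, -4, 2, -2, -4] (max |s|=8)
Stage 3 (ABS): |-8|=8, |-4|=4, |2|=2, |-2|=2, |-4|=4 -> [8, 4, 2, 2, 4] (max |s|=8)
Stage 4 (SUM): sum[0..0]=8, sum[0..1]=12, sum[0..2]=14, sum[0..3]=16, sum[0..4]=20 -> [8, 12, 14, 16, 20] (max |s|=20)
Stage 5 (AMPLIFY 3): 8*3=24, 12*3=36, 14*3=42, 16*3=48, 20*3=60 -> [24, 36, 42, 48, 60] (max |s|=60)
Overall max amplitude: 60

Answer: 60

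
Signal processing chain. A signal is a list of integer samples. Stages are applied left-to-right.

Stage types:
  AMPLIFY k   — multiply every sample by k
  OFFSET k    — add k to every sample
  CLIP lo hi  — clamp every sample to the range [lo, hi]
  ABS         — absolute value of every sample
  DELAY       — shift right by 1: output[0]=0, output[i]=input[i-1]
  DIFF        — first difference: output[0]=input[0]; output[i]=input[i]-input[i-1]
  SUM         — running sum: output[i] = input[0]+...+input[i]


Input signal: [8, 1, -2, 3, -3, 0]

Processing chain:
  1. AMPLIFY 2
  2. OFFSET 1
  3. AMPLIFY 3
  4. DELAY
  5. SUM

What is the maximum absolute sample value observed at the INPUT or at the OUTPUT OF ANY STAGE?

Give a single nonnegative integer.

Input: [8, 1, -2, 3, -3, 0] (max |s|=8)
Stage 1 (AMPLIFY 2): 8*2=16, 1*2=2, -2*2=-4, 3*2=6, -3*2=-6, 0*2=0 -> [16, 2, -4, 6, -6, 0] (max |s|=16)
Stage 2 (OFFSET 1): 16+1=17, 2+1=3, -4+1=-3, 6+1=7, -6+1=-5, 0+1=1 -> [17, 3, -3, 7, -5, 1] (max |s|=17)
Stage 3 (AMPLIFY 3): 17*3=51, 3*3=9, -3*3=-9, 7*3=21, -5*3=-15, 1*3=3 -> [51, 9, -9, 21, -15, 3] (max |s|=51)
Stage 4 (DELAY): [0, 51, 9, -9, 21, -15] = [0, 51, 9, -9, 21, -15] -> [0, 51, 9, -9, 21, -15] (max |s|=51)
Stage 5 (SUM): sum[0..0]=0, sum[0..1]=51, sum[0..2]=60, sum[0..3]=51, sum[0..4]=72, sum[0..5]=57 -> [0, 51, 60, 51, 72, 57] (max |s|=72)
Overall max amplitude: 72

Answer: 72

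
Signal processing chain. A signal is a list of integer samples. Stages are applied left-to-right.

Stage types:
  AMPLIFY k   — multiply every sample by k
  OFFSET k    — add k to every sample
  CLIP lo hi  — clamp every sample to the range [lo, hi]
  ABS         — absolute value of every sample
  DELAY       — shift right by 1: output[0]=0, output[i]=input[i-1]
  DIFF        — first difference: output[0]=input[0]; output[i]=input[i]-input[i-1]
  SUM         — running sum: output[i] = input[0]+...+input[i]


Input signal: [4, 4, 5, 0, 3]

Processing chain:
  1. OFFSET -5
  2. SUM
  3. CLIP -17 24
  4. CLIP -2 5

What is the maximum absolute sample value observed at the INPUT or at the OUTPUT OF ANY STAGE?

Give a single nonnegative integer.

Answer: 9

Derivation:
Input: [4, 4, 5, 0, 3] (max |s|=5)
Stage 1 (OFFSET -5): 4+-5=-1, 4+-5=-1, 5+-5=0, 0+-5=-5, 3+-5=-2 -> [-1, -1, 0, -5, -2] (max |s|=5)
Stage 2 (SUM): sum[0..0]=-1, sum[0..1]=-2, sum[0..2]=-2, sum[0..3]=-7, sum[0..4]=-9 -> [-1, -2, -2, -7, -9] (max |s|=9)
Stage 3 (CLIP -17 24): clip(-1,-17,24)=-1, clip(-2,-17,24)=-2, clip(-2,-17,24)=-2, clip(-7,-17,24)=-7, clip(-9,-17,24)=-9 -> [-1, -2, -2, -7, -9] (max |s|=9)
Stage 4 (CLIP -2 5): clip(-1,-2,5)=-1, clip(-2,-2,5)=-2, clip(-2,-2,5)=-2, clip(-7,-2,5)=-2, clip(-9,-2,5)=-2 -> [-1, -2, -2, -2, -2] (max |s|=2)
Overall max amplitude: 9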